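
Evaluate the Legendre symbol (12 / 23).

1

Factor out 2: 12 = 2^2·3. Since 23 ≡ 7 (mod 8), (2 / 23) = +1, and (2 / 23)^2 = +1. Now have (3 / 23).
Both 3 ≡ 3 and 23 ≡ 3 (mod 4), so reciprocity gives (3 / 23) = -(23 / 3). Reduce: 23 ≡ 2 (mod 3). Now have -(2 / 3).
Factor out 2: 2 = 2. Since 3 ≡ 3 (mod 8), (2 / 3) = -1. Now have (1 / 3).
(1 / 3) = 1. Collecting the sign factors: 1.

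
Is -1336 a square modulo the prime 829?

yes

(-1336/829)
  = (322/829)    [-1336 ≡ 322 mod 829]
  = -(161/829)    [829 ≡ 5 mod 8 ⇒ (2/829) = -1]
  = -(829/161)    [QR: 161 ≡ 1 mod 4, sign kept]
  = -(24/161)    [829 ≡ 24 mod 161]
  = -(3/161)    [161 ≡ 1 mod 8 ⇒ (2/161)^3 = +1]
  = -(161/3)    [QR: 161 ≡ 1 mod 4, sign kept]
  = -(2/3)    [161 ≡ 2 mod 3]
  = (1/3)    [3 ≡ 3 mod 8 ⇒ (2/3) = -1]
  = 1    [(1/3) = 1]
(-1336/829) = 1, and 829 is prime, so -1336 is a quadratic residue mod 829.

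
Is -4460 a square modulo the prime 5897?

yes

Reduce the numerator: -4460 ≡ 1437 (mod 5897), so (-4460/5897) = (1437/5897).
1437 ≡ 1 (mod 4), so quadratic reciprocity gives (1437/5897) = (5897/1437). Reduce: 5897 ≡ 149 (mod 1437). Now have (149/1437).
149 ≡ 1 (mod 4), so quadratic reciprocity gives (149/1437) = (1437/149). Reduce: 1437 ≡ 96 (mod 149). Now have (96/149).
Factor out 2: 96 = 2^5·3. Since 149 ≡ 5 (mod 8), (2/149) = -1, and (2/149)^5 = -1. Now have -(3/149).
149 ≡ 1 (mod 4), so quadratic reciprocity gives (3/149) = (149/3). Reduce: 149 ≡ 2 (mod 3). Now have -(2/3).
Factor out 2: 2 = 2. Since 3 ≡ 3 (mod 8), (2/3) = -1. Now have (1/3).
(1/3) = 1. Collecting the sign factors: 1.
(-4460/5897) = 1, and 5897 is prime, so -4460 is a quadratic residue mod 5897.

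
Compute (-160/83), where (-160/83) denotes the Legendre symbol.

(-160/83)
  = -(160/83)    [83 ≡ 3 mod 4 ⇒ (-1/83) = -1]
  = -(77/83)    [160 ≡ 77 mod 83]
  = -(83/77)    [QR: 77 ≡ 1 mod 4, sign kept]
  = -(6/77)    [83 ≡ 6 mod 77]
  = (3/77)    [77 ≡ 5 mod 8 ⇒ (2/77) = -1]
  = (77/3)    [QR: 77 ≡ 1 mod 4, sign kept]
  = (2/3)    [77 ≡ 2 mod 3]
  = -(1/3)    [3 ≡ 3 mod 8 ⇒ (2/3) = -1]
  = -1    [(1/3) = 1]

-1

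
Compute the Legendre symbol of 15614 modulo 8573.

(15614|8573)
  = (7041|8573)    [15614 ≡ 7041 mod 8573]
  = (8573|7041)    [QR: 7041 ≡ 1 mod 4, sign kept]
  = (1532|7041)    [8573 ≡ 1532 mod 7041]
  = (383|7041)    [7041 ≡ 1 mod 8 ⇒ (2|7041)^2 = +1]
  = (7041|383)    [QR: 7041 ≡ 1 mod 4, sign kept]
  = (147|383)    [7041 ≡ 147 mod 383]
  = -(383|147)    [QR: both ≡ 3 mod 4, sign flips]
  = -(89|147)    [383 ≡ 89 mod 147]
  = -(147|89)    [QR: 89 ≡ 1 mod 4, sign kept]
  = -(58|89)    [147 ≡ 58 mod 89]
  = -(29|89)    [89 ≡ 1 mod 8 ⇒ (2|89) = +1]
  = -(89|29)    [QR: 29 ≡ 1 mod 4, sign kept]
  = -(2|29)    [89 ≡ 2 mod 29]
  = (1|29)    [29 ≡ 5 mod 8 ⇒ (2|29) = -1]
  = 1    [(1|29) = 1]

1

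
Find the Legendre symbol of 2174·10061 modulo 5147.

By multiplicativity, (2174·10061|5147) = (2174|5147)·(10061|5147).
First factor (2174|5147):
Factor out 2: 2174 = 2·1087. Since 5147 ≡ 3 (mod 8), (2|5147) = -1. Now have -(1087|5147).
Both 1087 ≡ 3 and 5147 ≡ 3 (mod 4), so reciprocity gives (1087|5147) = -(5147|1087). Reduce: 5147 ≡ 799 (mod 1087). Now have (799|1087).
Both 799 ≡ 3 and 1087 ≡ 3 (mod 4), so reciprocity gives (799|1087) = -(1087|799). Reduce: 1087 ≡ 288 (mod 799). Now have -(288|799).
Factor out 2: 288 = 2^5·9. Since 799 ≡ 7 (mod 8), (2|799) = +1, and (2|799)^5 = +1. Now have -(9|799).
9 ≡ 1 (mod 4), so quadratic reciprocity gives (9|799) = (799|9). Reduce: 799 ≡ 7 (mod 9). Now have -(7|9).
9 ≡ 1 (mod 4), so quadratic reciprocity gives (7|9) = (9|7). Reduce: 9 ≡ 2 (mod 7). Now have -(2|7).
Factor out 2: 2 = 2. Since 7 ≡ 7 (mod 8), (2|7) = +1. Now have -(1|7).
(1|7) = 1. Collecting the sign factors: -1.
Second factor (10061|5147):
Reduce the numerator: 10061 ≡ 4914 (mod 5147), so (10061|5147) = (4914|5147).
Factor out 2: 4914 = 2·2457. Since 5147 ≡ 3 (mod 8), (2|5147) = -1. Now have -(2457|5147).
2457 ≡ 1 (mod 4), so quadratic reciprocity gives (2457|5147) = (5147|2457). Reduce: 5147 ≡ 233 (mod 2457). Now have -(233|2457).
233 ≡ 1 (mod 4), so quadratic reciprocity gives (233|2457) = (2457|233). Reduce: 2457 ≡ 127 (mod 233). Now have -(127|233).
233 ≡ 1 (mod 4), so quadratic reciprocity gives (127|233) = (233|127). Reduce: 233 ≡ 106 (mod 127). Now have -(106|127).
Factor out 2: 106 = 2·53. Since 127 ≡ 7 (mod 8), (2|127) = +1. Now have -(53|127).
53 ≡ 1 (mod 4), so quadratic reciprocity gives (53|127) = (127|53). Reduce: 127 ≡ 21 (mod 53). Now have -(21|53).
21 ≡ 1 (mod 4), so quadratic reciprocity gives (21|53) = (53|21). Reduce: 53 ≡ 11 (mod 21). Now have -(11|21).
21 ≡ 1 (mod 4), so quadratic reciprocity gives (11|21) = (21|11). Reduce: 21 ≡ 10 (mod 11). Now have -(10|11).
Factor out 2: 10 = 2·5. Since 11 ≡ 3 (mod 8), (2|11) = -1. Now have (5|11).
5 ≡ 1 (mod 4), so quadratic reciprocity gives (5|11) = (11|5). Reduce: 11 ≡ 1 (mod 5). Now have (1|5).
(1|5) = 1. Collecting the sign factors: 1.
Product: (-1)·(1) = -1.

-1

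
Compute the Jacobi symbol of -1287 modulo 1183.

(-1287/1183)
  = (1079/1183)    [-1287 ≡ 1079 mod 1183]
  = -(1183/1079)    [QR: both ≡ 3 mod 4, sign flips]
  = -(104/1079)    [1183 ≡ 104 mod 1079]
  = -(13/1079)    [1079 ≡ 7 mod 8 ⇒ (2/1079)^3 = +1]
  = -(1079/13)    [QR: 13 ≡ 1 mod 4, sign kept]
  = -(0/13)    [1079 ≡ 0 mod 13]
  = 0    [numerator 0, gcd > 1]

0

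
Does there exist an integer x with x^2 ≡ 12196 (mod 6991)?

no

Reduce the numerator: 12196 ≡ 5205 (mod 6991), so (12196/6991) = (5205/6991).
5205 ≡ 1 (mod 4), so quadratic reciprocity gives (5205/6991) = (6991/5205). Reduce: 6991 ≡ 1786 (mod 5205). Now have (1786/5205).
Factor out 2: 1786 = 2·893. Since 5205 ≡ 5 (mod 8), (2/5205) = -1. Now have -(893/5205).
893 ≡ 1 (mod 4), so quadratic reciprocity gives (893/5205) = (5205/893). Reduce: 5205 ≡ 740 (mod 893). Now have -(740/893).
Factor out 2: 740 = 2^2·185. Since 893 ≡ 5 (mod 8), (2/893) = -1, and (2/893)^2 = +1. Now have -(185/893).
185 ≡ 1 (mod 4), so quadratic reciprocity gives (185/893) = (893/185). Reduce: 893 ≡ 153 (mod 185). Now have -(153/185).
153 ≡ 1 (mod 4), so quadratic reciprocity gives (153/185) = (185/153). Reduce: 185 ≡ 32 (mod 153). Now have -(32/153).
Factor out 2: 32 = 2^5. Since 153 ≡ 1 (mod 8), (2/153) = +1, and (2/153)^5 = +1. Now have -(1/153).
(1/153) = 1. Collecting the sign factors: -1.
(12196/6991) = -1, and 6991 is prime, so 12196 is not a quadratic residue mod 6991.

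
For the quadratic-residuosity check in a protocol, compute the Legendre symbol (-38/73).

Reduce the numerator: -38 ≡ 35 (mod 73), so (-38/73) = (35/73).
73 ≡ 1 (mod 4), so quadratic reciprocity gives (35/73) = (73/35). Reduce: 73 ≡ 3 (mod 35). Now have (3/35).
Both 3 ≡ 3 and 35 ≡ 3 (mod 4), so reciprocity gives (3/35) = -(35/3). Reduce: 35 ≡ 2 (mod 3). Now have -(2/3).
Factor out 2: 2 = 2. Since 3 ≡ 3 (mod 8), (2/3) = -1. Now have (1/3).
(1/3) = 1. Collecting the sign factors: 1.

1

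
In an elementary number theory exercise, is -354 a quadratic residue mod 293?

yes

(-354/293)
  = (232/293)    [-354 ≡ 232 mod 293]
  = -(29/293)    [293 ≡ 5 mod 8 ⇒ (2/293)^3 = -1]
  = -(293/29)    [QR: 29 ≡ 1 mod 4, sign kept]
  = -(3/29)    [293 ≡ 3 mod 29]
  = -(29/3)    [QR: 29 ≡ 1 mod 4, sign kept]
  = -(2/3)    [29 ≡ 2 mod 3]
  = (1/3)    [3 ≡ 3 mod 8 ⇒ (2/3) = -1]
  = 1    [(1/3) = 1]
(-354/293) = 1, and 293 is prime, so -354 is a quadratic residue mod 293.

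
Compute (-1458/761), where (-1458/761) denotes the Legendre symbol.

(-1458/761)
  = (1458/761)    [761 ≡ 1 mod 4 ⇒ (-1/761) = +1]
  = (697/761)    [1458 ≡ 697 mod 761]
  = (761/697)    [QR: 697 ≡ 1 mod 4, sign kept]
  = (64/697)    [761 ≡ 64 mod 697]
  = (1/697)    [697 ≡ 1 mod 8 ⇒ (2/697)^6 = +1]
  = 1    [(1/697) = 1]

1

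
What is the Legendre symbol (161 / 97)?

1

Reduce the numerator: 161 ≡ 64 (mod 97), so (161 / 97) = (64 / 97).
Factor out 2: 64 = 2^6. Since 97 ≡ 1 (mod 8), (2 / 97) = +1, and (2 / 97)^6 = +1. Now have (1 / 97).
(1 / 97) = 1. Collecting the sign factors: 1.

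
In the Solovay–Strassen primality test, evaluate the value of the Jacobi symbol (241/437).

1

241 ≡ 1 (mod 4), so quadratic reciprocity gives (241/437) = (437/241). Reduce: 437 ≡ 196 (mod 241). Now have (196/241).
Factor out 2: 196 = 2^2·49. Since 241 ≡ 1 (mod 8), (2/241) = +1, and (2/241)^2 = +1. Now have (49/241).
49 ≡ 1 (mod 4), so quadratic reciprocity gives (49/241) = (241/49). Reduce: 241 ≡ 45 (mod 49). Now have (45/49).
45 ≡ 1 (mod 4), so quadratic reciprocity gives (45/49) = (49/45). Reduce: 49 ≡ 4 (mod 45). Now have (4/45).
Factor out 2: 4 = 2^2. Since 45 ≡ 5 (mod 8), (2/45) = -1, and (2/45)^2 = +1. Now have (1/45).
(1/45) = 1. Collecting the sign factors: 1.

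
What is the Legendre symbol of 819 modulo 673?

1

Reduce the numerator: 819 ≡ 146 (mod 673), so (819/673) = (146/673).
Factor out 2: 146 = 2·73. Since 673 ≡ 1 (mod 8), (2/673) = +1. Now have (73/673).
73 ≡ 1 (mod 4), so quadratic reciprocity gives (73/673) = (673/73). Reduce: 673 ≡ 16 (mod 73). Now have (16/73).
Factor out 2: 16 = 2^4. Since 73 ≡ 1 (mod 8), (2/73) = +1, and (2/73)^4 = +1. Now have (1/73).
(1/73) = 1. Collecting the sign factors: 1.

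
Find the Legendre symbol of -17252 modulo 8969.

Pull out -1: (-17252|8969) = (-1|8969)·(17252|8969). Since 8969 ≡ 1 (mod 4), (-1|8969) = +1. Now have (17252|8969).
Reduce the numerator: 17252 ≡ 8283 (mod 8969), so (17252|8969) = (8283|8969).
8969 ≡ 1 (mod 4), so quadratic reciprocity gives (8283|8969) = (8969|8283). Reduce: 8969 ≡ 686 (mod 8283). Now have (686|8283).
Factor out 2: 686 = 2·343. Since 8283 ≡ 3 (mod 8), (2|8283) = -1. Now have -(343|8283).
Both 343 ≡ 3 and 8283 ≡ 3 (mod 4), so reciprocity gives (343|8283) = -(8283|343). Reduce: 8283 ≡ 51 (mod 343). Now have (51|343).
Both 51 ≡ 3 and 343 ≡ 3 (mod 4), so reciprocity gives (51|343) = -(343|51). Reduce: 343 ≡ 37 (mod 51). Now have -(37|51).
37 ≡ 1 (mod 4), so quadratic reciprocity gives (37|51) = (51|37). Reduce: 51 ≡ 14 (mod 37). Now have -(14|37).
Factor out 2: 14 = 2·7. Since 37 ≡ 5 (mod 8), (2|37) = -1. Now have (7|37).
37 ≡ 1 (mod 4), so quadratic reciprocity gives (7|37) = (37|7). Reduce: 37 ≡ 2 (mod 7). Now have (2|7).
Factor out 2: 2 = 2. Since 7 ≡ 7 (mod 8), (2|7) = +1. Now have (1|7).
(1|7) = 1. Collecting the sign factors: 1.

1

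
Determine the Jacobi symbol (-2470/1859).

Pull out -1: (-2470/1859) = (-1/1859)·(2470/1859). Since 1859 ≡ 3 (mod 4), (-1/1859) = -1. Now have -(2470/1859).
Reduce the numerator: 2470 ≡ 611 (mod 1859), so (2470/1859) = (611/1859).
Both 611 ≡ 3 and 1859 ≡ 3 (mod 4), so reciprocity gives (611/1859) = -(1859/611). Reduce: 1859 ≡ 26 (mod 611). Now have (26/611).
Factor out 2: 26 = 2·13. Since 611 ≡ 3 (mod 8), (2/611) = -1. Now have -(13/611).
13 ≡ 1 (mod 4), so quadratic reciprocity gives (13/611) = (611/13). Reduce: 611 ≡ 0 (mod 13). Now have -(0/13).
The numerator is now 0 with denominator 13 > 1: the symbol is 0.

0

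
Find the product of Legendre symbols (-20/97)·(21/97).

By multiplicativity, (-20·21/97) = (-20/97)·(21/97).
First factor (-20/97):
Reduce the numerator: -20 ≡ 77 (mod 97), so (-20/97) = (77/97).
77 ≡ 1 (mod 4), so quadratic reciprocity gives (77/97) = (97/77). Reduce: 97 ≡ 20 (mod 77). Now have (20/77).
Factor out 2: 20 = 2^2·5. Since 77 ≡ 5 (mod 8), (2/77) = -1, and (2/77)^2 = +1. Now have (5/77).
5 ≡ 1 (mod 4), so quadratic reciprocity gives (5/77) = (77/5). Reduce: 77 ≡ 2 (mod 5). Now have (2/5).
Factor out 2: 2 = 2. Since 5 ≡ 5 (mod 8), (2/5) = -1. Now have -(1/5).
(1/5) = 1. Collecting the sign factors: -1.
Second factor (21/97):
21 ≡ 1 (mod 4), so quadratic reciprocity gives (21/97) = (97/21). Reduce: 97 ≡ 13 (mod 21). Now have (13/21).
13 ≡ 1 (mod 4), so quadratic reciprocity gives (13/21) = (21/13). Reduce: 21 ≡ 8 (mod 13). Now have (8/13).
Factor out 2: 8 = 2^3. Since 13 ≡ 5 (mod 8), (2/13) = -1, and (2/13)^3 = -1. Now have -(1/13).
(1/13) = 1. Collecting the sign factors: -1.
Product: (-1)·(-1) = 1.

1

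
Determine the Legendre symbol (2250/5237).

(2250/5237)
  = -(1125/5237)    [5237 ≡ 5 mod 8 ⇒ (2/5237) = -1]
  = -(5237/1125)    [QR: 1125 ≡ 1 mod 4, sign kept]
  = -(737/1125)    [5237 ≡ 737 mod 1125]
  = -(1125/737)    [QR: 737 ≡ 1 mod 4, sign kept]
  = -(388/737)    [1125 ≡ 388 mod 737]
  = -(97/737)    [737 ≡ 1 mod 8 ⇒ (2/737)^2 = +1]
  = -(737/97)    [QR: 97 ≡ 1 mod 4, sign kept]
  = -(58/97)    [737 ≡ 58 mod 97]
  = -(29/97)    [97 ≡ 1 mod 8 ⇒ (2/97) = +1]
  = -(97/29)    [QR: 29 ≡ 1 mod 4, sign kept]
  = -(10/29)    [97 ≡ 10 mod 29]
  = (5/29)    [29 ≡ 5 mod 8 ⇒ (2/29) = -1]
  = (29/5)    [QR: 5 ≡ 1 mod 4, sign kept]
  = (4/5)    [29 ≡ 4 mod 5]
  = (1/5)    [5 ≡ 5 mod 8 ⇒ (2/5)^2 = +1]
  = 1    [(1/5) = 1]

1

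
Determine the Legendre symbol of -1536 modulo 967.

Pull out -1: (-1536/967) = (-1/967)·(1536/967). Since 967 ≡ 3 (mod 4), (-1/967) = -1. Now have -(1536/967).
Reduce the numerator: 1536 ≡ 569 (mod 967), so (1536/967) = (569/967).
569 ≡ 1 (mod 4), so quadratic reciprocity gives (569/967) = (967/569). Reduce: 967 ≡ 398 (mod 569). Now have -(398/569).
Factor out 2: 398 = 2·199. Since 569 ≡ 1 (mod 8), (2/569) = +1. Now have -(199/569).
569 ≡ 1 (mod 4), so quadratic reciprocity gives (199/569) = (569/199). Reduce: 569 ≡ 171 (mod 199). Now have -(171/199).
Both 171 ≡ 3 and 199 ≡ 3 (mod 4), so reciprocity gives (171/199) = -(199/171). Reduce: 199 ≡ 28 (mod 171). Now have (28/171).
Factor out 2: 28 = 2^2·7. Since 171 ≡ 3 (mod 8), (2/171) = -1, and (2/171)^2 = +1. Now have (7/171).
Both 7 ≡ 3 and 171 ≡ 3 (mod 4), so reciprocity gives (7/171) = -(171/7). Reduce: 171 ≡ 3 (mod 7). Now have -(3/7).
Both 3 ≡ 3 and 7 ≡ 3 (mod 4), so reciprocity gives (3/7) = -(7/3). Reduce: 7 ≡ 1 (mod 3). Now have (1/3).
(1/3) = 1. Collecting the sign factors: 1.

1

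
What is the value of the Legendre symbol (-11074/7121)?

(-11074/7121)
  = (3168/7121)    [-11074 ≡ 3168 mod 7121]
  = (99/7121)    [7121 ≡ 1 mod 8 ⇒ (2/7121)^5 = +1]
  = (7121/99)    [QR: 7121 ≡ 1 mod 4, sign kept]
  = (92/99)    [7121 ≡ 92 mod 99]
  = (23/99)    [99 ≡ 3 mod 8 ⇒ (2/99)^2 = +1]
  = -(99/23)    [QR: both ≡ 3 mod 4, sign flips]
  = -(7/23)    [99 ≡ 7 mod 23]
  = (23/7)    [QR: both ≡ 3 mod 4, sign flips]
  = (2/7)    [23 ≡ 2 mod 7]
  = (1/7)    [7 ≡ 7 mod 8 ⇒ (2/7) = +1]
  = 1    [(1/7) = 1]

1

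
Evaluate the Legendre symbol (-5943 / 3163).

Pull out -1: (-5943 / 3163) = (-1 / 3163)·(5943 / 3163). Since 3163 ≡ 3 (mod 4), (-1 / 3163) = -1. Now have -(5943 / 3163).
Reduce the numerator: 5943 ≡ 2780 (mod 3163), so (5943 / 3163) = (2780 / 3163).
Factor out 2: 2780 = 2^2·695. Since 3163 ≡ 3 (mod 8), (2 / 3163) = -1, and (2 / 3163)^2 = +1. Now have -(695 / 3163).
Both 695 ≡ 3 and 3163 ≡ 3 (mod 4), so reciprocity gives (695 / 3163) = -(3163 / 695). Reduce: 3163 ≡ 383 (mod 695). Now have (383 / 695).
Both 383 ≡ 3 and 695 ≡ 3 (mod 4), so reciprocity gives (383 / 695) = -(695 / 383). Reduce: 695 ≡ 312 (mod 383). Now have -(312 / 383).
Factor out 2: 312 = 2^3·39. Since 383 ≡ 7 (mod 8), (2 / 383) = +1, and (2 / 383)^3 = +1. Now have -(39 / 383).
Both 39 ≡ 3 and 383 ≡ 3 (mod 4), so reciprocity gives (39 / 383) = -(383 / 39). Reduce: 383 ≡ 32 (mod 39). Now have (32 / 39).
Factor out 2: 32 = 2^5. Since 39 ≡ 7 (mod 8), (2 / 39) = +1, and (2 / 39)^5 = +1. Now have (1 / 39).
(1 / 39) = 1. Collecting the sign factors: 1.

1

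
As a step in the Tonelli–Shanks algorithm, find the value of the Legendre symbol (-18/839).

-1

(-18/839)
  = (821/839)    [-18 ≡ 821 mod 839]
  = (839/821)    [QR: 821 ≡ 1 mod 4, sign kept]
  = (18/821)    [839 ≡ 18 mod 821]
  = -(9/821)    [821 ≡ 5 mod 8 ⇒ (2/821) = -1]
  = -(821/9)    [QR: 9 ≡ 1 mod 4, sign kept]
  = -(2/9)    [821 ≡ 2 mod 9]
  = -(1/9)    [9 ≡ 1 mod 8 ⇒ (2/9) = +1]
  = -1    [(1/9) = 1]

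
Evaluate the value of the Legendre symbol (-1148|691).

1

(-1148|691)
  = -(1148|691)    [691 ≡ 3 mod 4 ⇒ (-1|691) = -1]
  = -(457|691)    [1148 ≡ 457 mod 691]
  = -(691|457)    [QR: 457 ≡ 1 mod 4, sign kept]
  = -(234|457)    [691 ≡ 234 mod 457]
  = -(117|457)    [457 ≡ 1 mod 8 ⇒ (2|457) = +1]
  = -(457|117)    [QR: 117 ≡ 1 mod 4, sign kept]
  = -(106|117)    [457 ≡ 106 mod 117]
  = (53|117)    [117 ≡ 5 mod 8 ⇒ (2|117) = -1]
  = (117|53)    [QR: 53 ≡ 1 mod 4, sign kept]
  = (11|53)    [117 ≡ 11 mod 53]
  = (53|11)    [QR: 53 ≡ 1 mod 4, sign kept]
  = (9|11)    [53 ≡ 9 mod 11]
  = (11|9)    [QR: 9 ≡ 1 mod 4, sign kept]
  = (2|9)    [11 ≡ 2 mod 9]
  = (1|9)    [9 ≡ 1 mod 8 ⇒ (2|9) = +1]
  = 1    [(1|9) = 1]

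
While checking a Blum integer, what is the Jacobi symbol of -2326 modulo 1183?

-1

(-2326/1183)
  = (40/1183)    [-2326 ≡ 40 mod 1183]
  = (5/1183)    [1183 ≡ 7 mod 8 ⇒ (2/1183)^3 = +1]
  = (1183/5)    [QR: 5 ≡ 1 mod 4, sign kept]
  = (3/5)    [1183 ≡ 3 mod 5]
  = (5/3)    [QR: 5 ≡ 1 mod 4, sign kept]
  = (2/3)    [5 ≡ 2 mod 3]
  = -(1/3)    [3 ≡ 3 mod 8 ⇒ (2/3) = -1]
  = -1    [(1/3) = 1]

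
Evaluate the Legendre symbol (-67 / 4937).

(-67 / 4937)
  = (4870 / 4937)    [-67 ≡ 4870 mod 4937]
  = (2435 / 4937)    [4937 ≡ 1 mod 8 ⇒ (2 / 4937) = +1]
  = (4937 / 2435)    [QR: 4937 ≡ 1 mod 4, sign kept]
  = (67 / 2435)    [4937 ≡ 67 mod 2435]
  = -(2435 / 67)    [QR: both ≡ 3 mod 4, sign flips]
  = -(23 / 67)    [2435 ≡ 23 mod 67]
  = (67 / 23)    [QR: both ≡ 3 mod 4, sign flips]
  = (21 / 23)    [67 ≡ 21 mod 23]
  = (23 / 21)    [QR: 21 ≡ 1 mod 4, sign kept]
  = (2 / 21)    [23 ≡ 2 mod 21]
  = -(1 / 21)    [21 ≡ 5 mod 8 ⇒ (2 / 21) = -1]
  = -1    [(1 / 21) = 1]

-1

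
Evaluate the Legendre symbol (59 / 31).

Reduce the numerator: 59 ≡ 28 (mod 31), so (59 / 31) = (28 / 31).
Factor out 2: 28 = 2^2·7. Since 31 ≡ 7 (mod 8), (2 / 31) = +1, and (2 / 31)^2 = +1. Now have (7 / 31).
Both 7 ≡ 3 and 31 ≡ 3 (mod 4), so reciprocity gives (7 / 31) = -(31 / 7). Reduce: 31 ≡ 3 (mod 7). Now have -(3 / 7).
Both 3 ≡ 3 and 7 ≡ 3 (mod 4), so reciprocity gives (3 / 7) = -(7 / 3). Reduce: 7 ≡ 1 (mod 3). Now have (1 / 3).
(1 / 3) = 1. Collecting the sign factors: 1.

1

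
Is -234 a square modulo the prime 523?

Reduce the numerator: -234 ≡ 289 (mod 523), so (-234/523) = (289/523).
289 ≡ 1 (mod 4), so quadratic reciprocity gives (289/523) = (523/289). Reduce: 523 ≡ 234 (mod 289). Now have (234/289).
Factor out 2: 234 = 2·117. Since 289 ≡ 1 (mod 8), (2/289) = +1. Now have (117/289).
117 ≡ 1 (mod 4), so quadratic reciprocity gives (117/289) = (289/117). Reduce: 289 ≡ 55 (mod 117). Now have (55/117).
117 ≡ 1 (mod 4), so quadratic reciprocity gives (55/117) = (117/55). Reduce: 117 ≡ 7 (mod 55). Now have (7/55).
Both 7 ≡ 3 and 55 ≡ 3 (mod 4), so reciprocity gives (7/55) = -(55/7). Reduce: 55 ≡ 6 (mod 7). Now have -(6/7).
Factor out 2: 6 = 2·3. Since 7 ≡ 7 (mod 8), (2/7) = +1. Now have -(3/7).
Both 3 ≡ 3 and 7 ≡ 3 (mod 4), so reciprocity gives (3/7) = -(7/3). Reduce: 7 ≡ 1 (mod 3). Now have (1/3).
(1/3) = 1. Collecting the sign factors: 1.
(-234/523) = 1, and 523 is prime, so -234 is a quadratic residue mod 523.

yes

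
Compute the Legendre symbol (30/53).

-1

(30/53)
  = -(15/53)    [53 ≡ 5 mod 8 ⇒ (2/53) = -1]
  = -(53/15)    [QR: 53 ≡ 1 mod 4, sign kept]
  = -(8/15)    [53 ≡ 8 mod 15]
  = -(1/15)    [15 ≡ 7 mod 8 ⇒ (2/15)^3 = +1]
  = -1    [(1/15) = 1]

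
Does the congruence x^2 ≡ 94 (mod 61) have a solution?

no

(94/61)
  = (33/61)    [94 ≡ 33 mod 61]
  = (61/33)    [QR: 33 ≡ 1 mod 4, sign kept]
  = (28/33)    [61 ≡ 28 mod 33]
  = (7/33)    [33 ≡ 1 mod 8 ⇒ (2/33)^2 = +1]
  = (33/7)    [QR: 33 ≡ 1 mod 4, sign kept]
  = (5/7)    [33 ≡ 5 mod 7]
  = (7/5)    [QR: 5 ≡ 1 mod 4, sign kept]
  = (2/5)    [7 ≡ 2 mod 5]
  = -(1/5)    [5 ≡ 5 mod 8 ⇒ (2/5) = -1]
  = -1    [(1/5) = 1]
(94/61) = -1, and 61 is prime, so 94 is not a quadratic residue mod 61.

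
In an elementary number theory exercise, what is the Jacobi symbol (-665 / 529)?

1

(-665 / 529)
  = (665 / 529)    [529 ≡ 1 mod 4 ⇒ (-1 / 529) = +1]
  = (136 / 529)    [665 ≡ 136 mod 529]
  = (17 / 529)    [529 ≡ 1 mod 8 ⇒ (2 / 529)^3 = +1]
  = (529 / 17)    [QR: 17 ≡ 1 mod 4, sign kept]
  = (2 / 17)    [529 ≡ 2 mod 17]
  = (1 / 17)    [17 ≡ 1 mod 8 ⇒ (2 / 17) = +1]
  = 1    [(1 / 17) = 1]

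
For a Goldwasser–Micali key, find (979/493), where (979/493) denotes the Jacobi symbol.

Reduce the numerator: 979 ≡ 486 (mod 493), so (979/493) = (486/493).
Factor out 2: 486 = 2·243. Since 493 ≡ 5 (mod 8), (2/493) = -1. Now have -(243/493).
493 ≡ 1 (mod 4), so quadratic reciprocity gives (243/493) = (493/243). Reduce: 493 ≡ 7 (mod 243). Now have -(7/243).
Both 7 ≡ 3 and 243 ≡ 3 (mod 4), so reciprocity gives (7/243) = -(243/7). Reduce: 243 ≡ 5 (mod 7). Now have (5/7).
5 ≡ 1 (mod 4), so quadratic reciprocity gives (5/7) = (7/5). Reduce: 7 ≡ 2 (mod 5). Now have (2/5).
Factor out 2: 2 = 2. Since 5 ≡ 5 (mod 8), (2/5) = -1. Now have -(1/5).
(1/5) = 1. Collecting the sign factors: -1.

-1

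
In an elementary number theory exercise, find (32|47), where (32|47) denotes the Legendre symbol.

Factor out 2: 32 = 2^5. Since 47 ≡ 7 (mod 8), (2|47) = +1, and (2|47)^5 = +1. Now have (1|47).
(1|47) = 1. Collecting the sign factors: 1.

1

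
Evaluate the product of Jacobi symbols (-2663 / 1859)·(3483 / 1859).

By multiplicativity, (-2663·3483 / 1859) = (-2663 / 1859)·(3483 / 1859).
First factor (-2663 / 1859):
(-2663 / 1859)
  = (1055 / 1859)    [-2663 ≡ 1055 mod 1859]
  = -(1859 / 1055)    [QR: both ≡ 3 mod 4, sign flips]
  = -(804 / 1055)    [1859 ≡ 804 mod 1055]
  = -(201 / 1055)    [1055 ≡ 7 mod 8 ⇒ (2 / 1055)^2 = +1]
  = -(1055 / 201)    [QR: 201 ≡ 1 mod 4, sign kept]
  = -(50 / 201)    [1055 ≡ 50 mod 201]
  = -(25 / 201)    [201 ≡ 1 mod 8 ⇒ (2 / 201) = +1]
  = -(201 / 25)    [QR: 25 ≡ 1 mod 4, sign kept]
  = -(1 / 25)    [201 ≡ 1 mod 25]
  = -1    [(1 / 25) = 1]
Second factor (3483 / 1859):
(3483 / 1859)
  = (1624 / 1859)    [3483 ≡ 1624 mod 1859]
  = -(203 / 1859)    [1859 ≡ 3 mod 8 ⇒ (2 / 1859)^3 = -1]
  = (1859 / 203)    [QR: both ≡ 3 mod 4, sign flips]
  = (32 / 203)    [1859 ≡ 32 mod 203]
  = -(1 / 203)    [203 ≡ 3 mod 8 ⇒ (2 / 203)^5 = -1]
  = -1    [(1 / 203) = 1]
Product: (-1)·(-1) = 1.

1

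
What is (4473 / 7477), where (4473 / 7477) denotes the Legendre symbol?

(4473 / 7477)
  = (7477 / 4473)    [QR: 4473 ≡ 1 mod 4, sign kept]
  = (3004 / 4473)    [7477 ≡ 3004 mod 4473]
  = (751 / 4473)    [4473 ≡ 1 mod 8 ⇒ (2 / 4473)^2 = +1]
  = (4473 / 751)    [QR: 4473 ≡ 1 mod 4, sign kept]
  = (718 / 751)    [4473 ≡ 718 mod 751]
  = (359 / 751)    [751 ≡ 7 mod 8 ⇒ (2 / 751) = +1]
  = -(751 / 359)    [QR: both ≡ 3 mod 4, sign flips]
  = -(33 / 359)    [751 ≡ 33 mod 359]
  = -(359 / 33)    [QR: 33 ≡ 1 mod 4, sign kept]
  = -(29 / 33)    [359 ≡ 29 mod 33]
  = -(33 / 29)    [QR: 29 ≡ 1 mod 4, sign kept]
  = -(4 / 29)    [33 ≡ 4 mod 29]
  = -(1 / 29)    [29 ≡ 5 mod 8 ⇒ (2 / 29)^2 = +1]
  = -1    [(1 / 29) = 1]

-1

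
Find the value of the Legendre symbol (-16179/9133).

-1

(-16179/9133)
  = (16179/9133)    [9133 ≡ 1 mod 4 ⇒ (-1/9133) = +1]
  = (7046/9133)    [16179 ≡ 7046 mod 9133]
  = -(3523/9133)    [9133 ≡ 5 mod 8 ⇒ (2/9133) = -1]
  = -(9133/3523)    [QR: 9133 ≡ 1 mod 4, sign kept]
  = -(2087/3523)    [9133 ≡ 2087 mod 3523]
  = (3523/2087)    [QR: both ≡ 3 mod 4, sign flips]
  = (1436/2087)    [3523 ≡ 1436 mod 2087]
  = (359/2087)    [2087 ≡ 7 mod 8 ⇒ (2/2087)^2 = +1]
  = -(2087/359)    [QR: both ≡ 3 mod 4, sign flips]
  = -(292/359)    [2087 ≡ 292 mod 359]
  = -(73/359)    [359 ≡ 7 mod 8 ⇒ (2/359)^2 = +1]
  = -(359/73)    [QR: 73 ≡ 1 mod 4, sign kept]
  = -(67/73)    [359 ≡ 67 mod 73]
  = -(73/67)    [QR: 73 ≡ 1 mod 4, sign kept]
  = -(6/67)    [73 ≡ 6 mod 67]
  = (3/67)    [67 ≡ 3 mod 8 ⇒ (2/67) = -1]
  = -(67/3)    [QR: both ≡ 3 mod 4, sign flips]
  = -(1/3)    [67 ≡ 1 mod 3]
  = -1    [(1/3) = 1]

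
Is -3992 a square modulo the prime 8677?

no

(-3992/8677)
  = (4685/8677)    [-3992 ≡ 4685 mod 8677]
  = (8677/4685)    [QR: 4685 ≡ 1 mod 4, sign kept]
  = (3992/4685)    [8677 ≡ 3992 mod 4685]
  = -(499/4685)    [4685 ≡ 5 mod 8 ⇒ (2/4685)^3 = -1]
  = -(4685/499)    [QR: 4685 ≡ 1 mod 4, sign kept]
  = -(194/499)    [4685 ≡ 194 mod 499]
  = (97/499)    [499 ≡ 3 mod 8 ⇒ (2/499) = -1]
  = (499/97)    [QR: 97 ≡ 1 mod 4, sign kept]
  = (14/97)    [499 ≡ 14 mod 97]
  = (7/97)    [97 ≡ 1 mod 8 ⇒ (2/97) = +1]
  = (97/7)    [QR: 97 ≡ 1 mod 4, sign kept]
  = (6/7)    [97 ≡ 6 mod 7]
  = (3/7)    [7 ≡ 7 mod 8 ⇒ (2/7) = +1]
  = -(7/3)    [QR: both ≡ 3 mod 4, sign flips]
  = -(1/3)    [7 ≡ 1 mod 3]
  = -1    [(1/3) = 1]
The Legendre symbol is -1, so x^2 ≡ -3992 (mod 8677) has no solution.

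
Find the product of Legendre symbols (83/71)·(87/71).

1

By multiplicativity, (83·87/71) = (83/71)·(87/71).
First factor (83/71):
(83/71)
  = (12/71)    [83 ≡ 12 mod 71]
  = (3/71)    [71 ≡ 7 mod 8 ⇒ (2/71)^2 = +1]
  = -(71/3)    [QR: both ≡ 3 mod 4, sign flips]
  = -(2/3)    [71 ≡ 2 mod 3]
  = (1/3)    [3 ≡ 3 mod 8 ⇒ (2/3) = -1]
  = 1    [(1/3) = 1]
Second factor (87/71):
(87/71)
  = (16/71)    [87 ≡ 16 mod 71]
  = (1/71)    [71 ≡ 7 mod 8 ⇒ (2/71)^4 = +1]
  = 1    [(1/71) = 1]
Product: (1)·(1) = 1.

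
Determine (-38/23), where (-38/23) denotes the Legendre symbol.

(-38/23)
  = (8/23)    [-38 ≡ 8 mod 23]
  = (1/23)    [23 ≡ 7 mod 8 ⇒ (2/23)^3 = +1]
  = 1    [(1/23) = 1]

1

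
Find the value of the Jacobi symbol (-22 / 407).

(-22 / 407)
  = (385 / 407)    [-22 ≡ 385 mod 407]
  = (407 / 385)    [QR: 385 ≡ 1 mod 4, sign kept]
  = (22 / 385)    [407 ≡ 22 mod 385]
  = (11 / 385)    [385 ≡ 1 mod 8 ⇒ (2 / 385) = +1]
  = (385 / 11)    [QR: 385 ≡ 1 mod 4, sign kept]
  = (0 / 11)    [385 ≡ 0 mod 11]
  = 0    [numerator 0, gcd > 1]

0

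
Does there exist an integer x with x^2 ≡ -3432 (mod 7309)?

no

(-3432|7309)
  = (3877|7309)    [-3432 ≡ 3877 mod 7309]
  = (7309|3877)    [QR: 3877 ≡ 1 mod 4, sign kept]
  = (3432|3877)    [7309 ≡ 3432 mod 3877]
  = -(429|3877)    [3877 ≡ 5 mod 8 ⇒ (2|3877)^3 = -1]
  = -(3877|429)    [QR: 429 ≡ 1 mod 4, sign kept]
  = -(16|429)    [3877 ≡ 16 mod 429]
  = -(1|429)    [429 ≡ 5 mod 8 ⇒ (2|429)^4 = +1]
  = -1    [(1|429) = 1]
(-3432|7309) = -1, and 7309 is prime, so -3432 is not a quadratic residue mod 7309.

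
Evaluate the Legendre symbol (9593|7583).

Reduce the numerator: 9593 ≡ 2010 (mod 7583), so (9593|7583) = (2010|7583).
Factor out 2: 2010 = 2·1005. Since 7583 ≡ 7 (mod 8), (2|7583) = +1. Now have (1005|7583).
1005 ≡ 1 (mod 4), so quadratic reciprocity gives (1005|7583) = (7583|1005). Reduce: 7583 ≡ 548 (mod 1005). Now have (548|1005).
Factor out 2: 548 = 2^2·137. Since 1005 ≡ 5 (mod 8), (2|1005) = -1, and (2|1005)^2 = +1. Now have (137|1005).
137 ≡ 1 (mod 4), so quadratic reciprocity gives (137|1005) = (1005|137). Reduce: 1005 ≡ 46 (mod 137). Now have (46|137).
Factor out 2: 46 = 2·23. Since 137 ≡ 1 (mod 8), (2|137) = +1. Now have (23|137).
137 ≡ 1 (mod 4), so quadratic reciprocity gives (23|137) = (137|23). Reduce: 137 ≡ 22 (mod 23). Now have (22|23).
Factor out 2: 22 = 2·11. Since 23 ≡ 7 (mod 8), (2|23) = +1. Now have (11|23).
Both 11 ≡ 3 and 23 ≡ 3 (mod 4), so reciprocity gives (11|23) = -(23|11). Reduce: 23 ≡ 1 (mod 11). Now have -(1|11).
(1|11) = 1. Collecting the sign factors: -1.

-1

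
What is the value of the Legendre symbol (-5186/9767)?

Reduce the numerator: -5186 ≡ 4581 (mod 9767), so (-5186/9767) = (4581/9767).
4581 ≡ 1 (mod 4), so quadratic reciprocity gives (4581/9767) = (9767/4581). Reduce: 9767 ≡ 605 (mod 4581). Now have (605/4581).
605 ≡ 1 (mod 4), so quadratic reciprocity gives (605/4581) = (4581/605). Reduce: 4581 ≡ 346 (mod 605). Now have (346/605).
Factor out 2: 346 = 2·173. Since 605 ≡ 5 (mod 8), (2/605) = -1. Now have -(173/605).
173 ≡ 1 (mod 4), so quadratic reciprocity gives (173/605) = (605/173). Reduce: 605 ≡ 86 (mod 173). Now have -(86/173).
Factor out 2: 86 = 2·43. Since 173 ≡ 5 (mod 8), (2/173) = -1. Now have (43/173).
173 ≡ 1 (mod 4), so quadratic reciprocity gives (43/173) = (173/43). Reduce: 173 ≡ 1 (mod 43). Now have (1/43).
(1/43) = 1. Collecting the sign factors: 1.

1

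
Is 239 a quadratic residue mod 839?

Both 239 ≡ 3 and 839 ≡ 3 (mod 4), so reciprocity gives (239/839) = -(839/239). Reduce: 839 ≡ 122 (mod 239). Now have -(122/239).
Factor out 2: 122 = 2·61. Since 239 ≡ 7 (mod 8), (2/239) = +1. Now have -(61/239).
61 ≡ 1 (mod 4), so quadratic reciprocity gives (61/239) = (239/61). Reduce: 239 ≡ 56 (mod 61). Now have -(56/61).
Factor out 2: 56 = 2^3·7. Since 61 ≡ 5 (mod 8), (2/61) = -1, and (2/61)^3 = -1. Now have (7/61).
61 ≡ 1 (mod 4), so quadratic reciprocity gives (7/61) = (61/7). Reduce: 61 ≡ 5 (mod 7). Now have (5/7).
5 ≡ 1 (mod 4), so quadratic reciprocity gives (5/7) = (7/5). Reduce: 7 ≡ 2 (mod 5). Now have (2/5).
Factor out 2: 2 = 2. Since 5 ≡ 5 (mod 8), (2/5) = -1. Now have -(1/5).
(1/5) = 1. Collecting the sign factors: -1.
The Legendre symbol is -1, so x^2 ≡ 239 (mod 839) has no solution.

no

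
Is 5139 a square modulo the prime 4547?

Reduce the numerator: 5139 ≡ 592 (mod 4547), so (5139/4547) = (592/4547).
Factor out 2: 592 = 2^4·37. Since 4547 ≡ 3 (mod 8), (2/4547) = -1, and (2/4547)^4 = +1. Now have (37/4547).
37 ≡ 1 (mod 4), so quadratic reciprocity gives (37/4547) = (4547/37). Reduce: 4547 ≡ 33 (mod 37). Now have (33/37).
33 ≡ 1 (mod 4), so quadratic reciprocity gives (33/37) = (37/33). Reduce: 37 ≡ 4 (mod 33). Now have (4/33).
Factor out 2: 4 = 2^2. Since 33 ≡ 1 (mod 8), (2/33) = +1, and (2/33)^2 = +1. Now have (1/33).
(1/33) = 1. Collecting the sign factors: 1.
(5139/4547) = 1, and 4547 is prime, so 5139 is a quadratic residue mod 4547.

yes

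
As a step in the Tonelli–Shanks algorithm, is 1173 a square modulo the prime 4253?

1173 ≡ 1 (mod 4), so quadratic reciprocity gives (1173/4253) = (4253/1173). Reduce: 4253 ≡ 734 (mod 1173). Now have (734/1173).
Factor out 2: 734 = 2·367. Since 1173 ≡ 5 (mod 8), (2/1173) = -1. Now have -(367/1173).
1173 ≡ 1 (mod 4), so quadratic reciprocity gives (367/1173) = (1173/367). Reduce: 1173 ≡ 72 (mod 367). Now have -(72/367).
Factor out 2: 72 = 2^3·9. Since 367 ≡ 7 (mod 8), (2/367) = +1, and (2/367)^3 = +1. Now have -(9/367).
9 ≡ 1 (mod 4), so quadratic reciprocity gives (9/367) = (367/9). Reduce: 367 ≡ 7 (mod 9). Now have -(7/9).
9 ≡ 1 (mod 4), so quadratic reciprocity gives (7/9) = (9/7). Reduce: 9 ≡ 2 (mod 7). Now have -(2/7).
Factor out 2: 2 = 2. Since 7 ≡ 7 (mod 8), (2/7) = +1. Now have -(1/7).
(1/7) = 1. Collecting the sign factors: -1.
(1173/4253) = -1, and 4253 is prime, so 1173 is not a quadratic residue mod 4253.

no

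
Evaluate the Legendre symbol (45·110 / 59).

By multiplicativity, (45·110 / 59) = (45 / 59)·(110 / 59).
First factor (45 / 59):
45 ≡ 1 (mod 4), so quadratic reciprocity gives (45 / 59) = (59 / 45). Reduce: 59 ≡ 14 (mod 45). Now have (14 / 45).
Factor out 2: 14 = 2·7. Since 45 ≡ 5 (mod 8), (2 / 45) = -1. Now have -(7 / 45).
45 ≡ 1 (mod 4), so quadratic reciprocity gives (7 / 45) = (45 / 7). Reduce: 45 ≡ 3 (mod 7). Now have -(3 / 7).
Both 3 ≡ 3 and 7 ≡ 3 (mod 4), so reciprocity gives (3 / 7) = -(7 / 3). Reduce: 7 ≡ 1 (mod 3). Now have (1 / 3).
(1 / 3) = 1. Collecting the sign factors: 1.
Second factor (110 / 59):
Reduce the numerator: 110 ≡ 51 (mod 59), so (110 / 59) = (51 / 59).
Both 51 ≡ 3 and 59 ≡ 3 (mod 4), so reciprocity gives (51 / 59) = -(59 / 51). Reduce: 59 ≡ 8 (mod 51). Now have -(8 / 51).
Factor out 2: 8 = 2^3. Since 51 ≡ 3 (mod 8), (2 / 51) = -1, and (2 / 51)^3 = -1. Now have (1 / 51).
(1 / 51) = 1. Collecting the sign factors: 1.
Product: (1)·(1) = 1.

1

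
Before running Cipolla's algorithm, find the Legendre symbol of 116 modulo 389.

-1

Factor out 2: 116 = 2^2·29. Since 389 ≡ 5 (mod 8), (2 / 389) = -1, and (2 / 389)^2 = +1. Now have (29 / 389).
29 ≡ 1 (mod 4), so quadratic reciprocity gives (29 / 389) = (389 / 29). Reduce: 389 ≡ 12 (mod 29). Now have (12 / 29).
Factor out 2: 12 = 2^2·3. Since 29 ≡ 5 (mod 8), (2 / 29) = -1, and (2 / 29)^2 = +1. Now have (3 / 29).
29 ≡ 1 (mod 4), so quadratic reciprocity gives (3 / 29) = (29 / 3). Reduce: 29 ≡ 2 (mod 3). Now have (2 / 3).
Factor out 2: 2 = 2. Since 3 ≡ 3 (mod 8), (2 / 3) = -1. Now have -(1 / 3).
(1 / 3) = 1. Collecting the sign factors: -1.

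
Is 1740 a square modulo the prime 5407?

yes

Factor out 2: 1740 = 2^2·435. Since 5407 ≡ 7 (mod 8), (2/5407) = +1, and (2/5407)^2 = +1. Now have (435/5407).
Both 435 ≡ 3 and 5407 ≡ 3 (mod 4), so reciprocity gives (435/5407) = -(5407/435). Reduce: 5407 ≡ 187 (mod 435). Now have -(187/435).
Both 187 ≡ 3 and 435 ≡ 3 (mod 4), so reciprocity gives (187/435) = -(435/187). Reduce: 435 ≡ 61 (mod 187). Now have (61/187).
61 ≡ 1 (mod 4), so quadratic reciprocity gives (61/187) = (187/61). Reduce: 187 ≡ 4 (mod 61). Now have (4/61).
Factor out 2: 4 = 2^2. Since 61 ≡ 5 (mod 8), (2/61) = -1, and (2/61)^2 = +1. Now have (1/61).
(1/61) = 1. Collecting the sign factors: 1.
(1740/5407) = 1, and 5407 is prime, so 1740 is a quadratic residue mod 5407.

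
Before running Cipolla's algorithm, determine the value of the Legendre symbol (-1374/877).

1

(-1374/877)
  = (380/877)    [-1374 ≡ 380 mod 877]
  = (95/877)    [877 ≡ 5 mod 8 ⇒ (2/877)^2 = +1]
  = (877/95)    [QR: 877 ≡ 1 mod 4, sign kept]
  = (22/95)    [877 ≡ 22 mod 95]
  = (11/95)    [95 ≡ 7 mod 8 ⇒ (2/95) = +1]
  = -(95/11)    [QR: both ≡ 3 mod 4, sign flips]
  = -(7/11)    [95 ≡ 7 mod 11]
  = (11/7)    [QR: both ≡ 3 mod 4, sign flips]
  = (4/7)    [11 ≡ 4 mod 7]
  = (1/7)    [7 ≡ 7 mod 8 ⇒ (2/7)^2 = +1]
  = 1    [(1/7) = 1]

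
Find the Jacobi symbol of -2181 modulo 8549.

Reduce the numerator: -2181 ≡ 6368 (mod 8549), so (-2181|8549) = (6368|8549).
Factor out 2: 6368 = 2^5·199. Since 8549 ≡ 5 (mod 8), (2|8549) = -1, and (2|8549)^5 = -1. Now have -(199|8549).
8549 ≡ 1 (mod 4), so quadratic reciprocity gives (199|8549) = (8549|199). Reduce: 8549 ≡ 191 (mod 199). Now have -(191|199).
Both 191 ≡ 3 and 199 ≡ 3 (mod 4), so reciprocity gives (191|199) = -(199|191). Reduce: 199 ≡ 8 (mod 191). Now have (8|191).
Factor out 2: 8 = 2^3. Since 191 ≡ 7 (mod 8), (2|191) = +1, and (2|191)^3 = +1. Now have (1|191).
(1|191) = 1. Collecting the sign factors: 1.

1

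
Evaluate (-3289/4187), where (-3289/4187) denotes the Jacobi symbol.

1

(-3289/4187)
  = (898/4187)    [-3289 ≡ 898 mod 4187]
  = -(449/4187)    [4187 ≡ 3 mod 8 ⇒ (2/4187) = -1]
  = -(4187/449)    [QR: 449 ≡ 1 mod 4, sign kept]
  = -(146/449)    [4187 ≡ 146 mod 449]
  = -(73/449)    [449 ≡ 1 mod 8 ⇒ (2/449) = +1]
  = -(449/73)    [QR: 73 ≡ 1 mod 4, sign kept]
  = -(11/73)    [449 ≡ 11 mod 73]
  = -(73/11)    [QR: 73 ≡ 1 mod 4, sign kept]
  = -(7/11)    [73 ≡ 7 mod 11]
  = (11/7)    [QR: both ≡ 3 mod 4, sign flips]
  = (4/7)    [11 ≡ 4 mod 7]
  = (1/7)    [7 ≡ 7 mod 8 ⇒ (2/7)^2 = +1]
  = 1    [(1/7) = 1]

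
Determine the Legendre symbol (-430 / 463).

(-430 / 463)
  = (33 / 463)    [-430 ≡ 33 mod 463]
  = (463 / 33)    [QR: 33 ≡ 1 mod 4, sign kept]
  = (1 / 33)    [463 ≡ 1 mod 33]
  = 1    [(1 / 33) = 1]

1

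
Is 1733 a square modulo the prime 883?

(1733/883)
  = (850/883)    [1733 ≡ 850 mod 883]
  = -(425/883)    [883 ≡ 3 mod 8 ⇒ (2/883) = -1]
  = -(883/425)    [QR: 425 ≡ 1 mod 4, sign kept]
  = -(33/425)    [883 ≡ 33 mod 425]
  = -(425/33)    [QR: 33 ≡ 1 mod 4, sign kept]
  = -(29/33)    [425 ≡ 29 mod 33]
  = -(33/29)    [QR: 29 ≡ 1 mod 4, sign kept]
  = -(4/29)    [33 ≡ 4 mod 29]
  = -(1/29)    [29 ≡ 5 mod 8 ⇒ (2/29)^2 = +1]
  = -1    [(1/29) = 1]
The Legendre symbol is -1, so x^2 ≡ 1733 (mod 883) has no solution.

no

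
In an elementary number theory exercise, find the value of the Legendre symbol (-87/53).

Pull out -1: (-87/53) = (-1/53)·(87/53). Since 53 ≡ 1 (mod 4), (-1/53) = +1. Now have (87/53).
Reduce the numerator: 87 ≡ 34 (mod 53), so (87/53) = (34/53).
Factor out 2: 34 = 2·17. Since 53 ≡ 5 (mod 8), (2/53) = -1. Now have -(17/53).
17 ≡ 1 (mod 4), so quadratic reciprocity gives (17/53) = (53/17). Reduce: 53 ≡ 2 (mod 17). Now have -(2/17).
Factor out 2: 2 = 2. Since 17 ≡ 1 (mod 8), (2/17) = +1. Now have -(1/17).
(1/17) = 1. Collecting the sign factors: -1.

-1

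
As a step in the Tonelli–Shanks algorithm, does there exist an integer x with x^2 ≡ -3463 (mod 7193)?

no

Pull out -1: (-3463|7193) = (-1|7193)·(3463|7193). Since 7193 ≡ 1 (mod 4), (-1|7193) = +1. Now have (3463|7193).
7193 ≡ 1 (mod 4), so quadratic reciprocity gives (3463|7193) = (7193|3463). Reduce: 7193 ≡ 267 (mod 3463). Now have (267|3463).
Both 267 ≡ 3 and 3463 ≡ 3 (mod 4), so reciprocity gives (267|3463) = -(3463|267). Reduce: 3463 ≡ 259 (mod 267). Now have -(259|267).
Both 259 ≡ 3 and 267 ≡ 3 (mod 4), so reciprocity gives (259|267) = -(267|259). Reduce: 267 ≡ 8 (mod 259). Now have (8|259).
Factor out 2: 8 = 2^3. Since 259 ≡ 3 (mod 8), (2|259) = -1, and (2|259)^3 = -1. Now have -(1|259).
(1|259) = 1. Collecting the sign factors: -1.
(-3463|7193) = -1, and 7193 is prime, so -3463 is not a quadratic residue mod 7193.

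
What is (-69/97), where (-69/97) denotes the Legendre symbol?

(-69/97)
  = (69/97)    [97 ≡ 1 mod 4 ⇒ (-1/97) = +1]
  = (97/69)    [QR: 69 ≡ 1 mod 4, sign kept]
  = (28/69)    [97 ≡ 28 mod 69]
  = (7/69)    [69 ≡ 5 mod 8 ⇒ (2/69)^2 = +1]
  = (69/7)    [QR: 69 ≡ 1 mod 4, sign kept]
  = (6/7)    [69 ≡ 6 mod 7]
  = (3/7)    [7 ≡ 7 mod 8 ⇒ (2/7) = +1]
  = -(7/3)    [QR: both ≡ 3 mod 4, sign flips]
  = -(1/3)    [7 ≡ 1 mod 3]
  = -1    [(1/3) = 1]

-1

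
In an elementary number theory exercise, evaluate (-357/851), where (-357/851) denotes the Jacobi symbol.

Reduce the numerator: -357 ≡ 494 (mod 851), so (-357/851) = (494/851).
Factor out 2: 494 = 2·247. Since 851 ≡ 3 (mod 8), (2/851) = -1. Now have -(247/851).
Both 247 ≡ 3 and 851 ≡ 3 (mod 4), so reciprocity gives (247/851) = -(851/247). Reduce: 851 ≡ 110 (mod 247). Now have (110/247).
Factor out 2: 110 = 2·55. Since 247 ≡ 7 (mod 8), (2/247) = +1. Now have (55/247).
Both 55 ≡ 3 and 247 ≡ 3 (mod 4), so reciprocity gives (55/247) = -(247/55). Reduce: 247 ≡ 27 (mod 55). Now have -(27/55).
Both 27 ≡ 3 and 55 ≡ 3 (mod 4), so reciprocity gives (27/55) = -(55/27). Reduce: 55 ≡ 1 (mod 27). Now have (1/27).
(1/27) = 1. Collecting the sign factors: 1.

1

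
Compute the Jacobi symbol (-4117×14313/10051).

By multiplicativity, (-4117·14313/10051) = (-4117/10051)·(14313/10051).
First factor (-4117/10051):
(-4117/10051)
  = (5934/10051)    [-4117 ≡ 5934 mod 10051]
  = -(2967/10051)    [10051 ≡ 3 mod 8 ⇒ (2/10051) = -1]
  = (10051/2967)    [QR: both ≡ 3 mod 4, sign flips]
  = (1150/2967)    [10051 ≡ 1150 mod 2967]
  = (575/2967)    [2967 ≡ 7 mod 8 ⇒ (2/2967) = +1]
  = -(2967/575)    [QR: both ≡ 3 mod 4, sign flips]
  = -(92/575)    [2967 ≡ 92 mod 575]
  = -(23/575)    [575 ≡ 7 mod 8 ⇒ (2/575)^2 = +1]
  = (575/23)    [QR: both ≡ 3 mod 4, sign flips]
  = (0/23)    [575 ≡ 0 mod 23]
  = 0    [numerator 0, gcd > 1]
Second factor (14313/10051):
(14313/10051)
  = (4262/10051)    [14313 ≡ 4262 mod 10051]
  = -(2131/10051)    [10051 ≡ 3 mod 8 ⇒ (2/10051) = -1]
  = (10051/2131)    [QR: both ≡ 3 mod 4, sign flips]
  = (1527/2131)    [10051 ≡ 1527 mod 2131]
  = -(2131/1527)    [QR: both ≡ 3 mod 4, sign flips]
  = -(604/1527)    [2131 ≡ 604 mod 1527]
  = -(151/1527)    [1527 ≡ 7 mod 8 ⇒ (2/1527)^2 = +1]
  = (1527/151)    [QR: both ≡ 3 mod 4, sign flips]
  = (17/151)    [1527 ≡ 17 mod 151]
  = (151/17)    [QR: 17 ≡ 1 mod 4, sign kept]
  = (15/17)    [151 ≡ 15 mod 17]
  = (17/15)    [QR: 17 ≡ 1 mod 4, sign kept]
  = (2/15)    [17 ≡ 2 mod 15]
  = (1/15)    [15 ≡ 7 mod 8 ⇒ (2/15) = +1]
  = 1    [(1/15) = 1]
Product: (0)·(1) = 0.

0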